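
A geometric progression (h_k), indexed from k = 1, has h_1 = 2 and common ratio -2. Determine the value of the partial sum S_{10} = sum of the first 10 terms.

-682

h_k = 2·(-2)^(k-1).
S = 2·((-2)^10 - 1)/(-2 - 1) = 2·(1024 - 1)/(-3) = -682.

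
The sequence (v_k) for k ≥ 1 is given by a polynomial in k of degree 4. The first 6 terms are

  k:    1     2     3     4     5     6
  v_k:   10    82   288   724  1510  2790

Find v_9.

1st diffs: 72, 206, 436, 786, 1280.
2nd diffs: 134, 230, 350, 494.
3rd diffs: 96, 120, 144.
4th diffs: 24, 24 (constant).
Newton forward-difference form: v_k = 10 + 72·C(k-1,1) + 134·C(k-1,2) + 96·C(k-1,3) + 24·C(k-1,4).
At k = 9: k-1 = 8, so v_9 = 10 + 576 + 3752 + 5376 + 1680 = 11394.

11394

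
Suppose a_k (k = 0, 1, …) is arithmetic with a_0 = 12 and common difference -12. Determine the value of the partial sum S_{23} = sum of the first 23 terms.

-2760

a_k = 12 + (k - 0)·(-12).
a_{22} = -252; S = 23·(12 + (-252))/2 = -2760.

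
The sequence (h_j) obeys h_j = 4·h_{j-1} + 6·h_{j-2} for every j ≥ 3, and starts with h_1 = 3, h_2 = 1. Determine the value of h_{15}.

6771563392

Iterate the recurrence:
h_3 = 22;  h_4 = 94;  h_5 = 508;  …;  h_{12} = 49222624;  h_{13} = 254100928;  h_{14} = 1311739456;  h_{15} = 6771563392.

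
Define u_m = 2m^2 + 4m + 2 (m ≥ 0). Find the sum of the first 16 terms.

Over m = 0..15: Σm = 120, Σm² = 1240.
Total = (2)·1240 + (4)·120 + (2)·16 = 2992.

2992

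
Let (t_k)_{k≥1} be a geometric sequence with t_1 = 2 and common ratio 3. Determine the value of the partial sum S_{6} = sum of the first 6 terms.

728

t_k = 2·3^(k-1).
S = 2·(3^6 - 1)/(3 - 1) = 2·(729 - 1)/(2) = 728.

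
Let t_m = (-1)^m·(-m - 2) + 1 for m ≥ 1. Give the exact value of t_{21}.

24

(-1)^21 = -1; -m - 2 at m=21 is -23; so t_{21} = 24.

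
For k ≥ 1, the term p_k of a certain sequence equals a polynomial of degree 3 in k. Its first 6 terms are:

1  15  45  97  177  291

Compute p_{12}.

1st diffs: 14, 30, 52, 80, 114.
2nd diffs: 16, 22, 28, 34.
3rd diffs: 6, 6, 6 (constant).
So p_k = k^3 + 2k^2 + k - 3.
Evaluating at k = 12 gives p_{12} = 2025.

2025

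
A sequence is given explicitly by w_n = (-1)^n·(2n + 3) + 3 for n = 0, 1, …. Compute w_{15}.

-30

(-1)^15 = -1; 2n + 3 at n=15 is 33; so w_{15} = -30.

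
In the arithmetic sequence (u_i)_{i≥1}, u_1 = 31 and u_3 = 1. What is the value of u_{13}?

Common difference d = (1 - 31) / (3 - 1) = -15.
u_i = 31 + (i - 1)·(-15).
u_{13} = 31 + 12·(-15) = -149.

-149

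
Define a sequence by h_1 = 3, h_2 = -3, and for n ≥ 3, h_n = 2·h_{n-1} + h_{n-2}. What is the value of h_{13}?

-24357

h_3 = -3, h_4 = -9, h_5 = -21, …, h_{10} = -1731, h_{11} = -4179, h_{12} = -10089, h_{13} = -24357.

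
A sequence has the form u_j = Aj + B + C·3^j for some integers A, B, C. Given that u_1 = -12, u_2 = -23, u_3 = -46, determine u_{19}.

Write the equations: A + B + 3C = -12; 2A + B + 9C = -23; 3A + B + 27C = -46.
Subtracting the first from the second: A + 6C = -11.
Subtracting the second from the third: A + 18C = -23.
Solving: C = -1, A = -5, then B = -4.
So u_j = -5·j + (-4) + (-1)·3^j; at j=19 this is -1162261566.

-1162261566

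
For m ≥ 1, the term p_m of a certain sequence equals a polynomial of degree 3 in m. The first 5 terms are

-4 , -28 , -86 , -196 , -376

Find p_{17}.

1st diffs: -24, -58, -110, -180.
2nd diffs: -34, -52, -70.
3rd diffs: -18, -18 (constant).
Newton forward-difference form: p_m = -4 + (-24)·C(m-1,1) + (-34)·C(m-1,2) + (-18)·C(m-1,3).
At m = 17: m-1 = 16, so p_{17} = -4 - 384 - 4080 - 10080 = -14548.

-14548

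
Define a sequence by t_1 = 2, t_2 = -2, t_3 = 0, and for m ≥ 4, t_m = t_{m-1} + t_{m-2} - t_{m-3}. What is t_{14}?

-14

Step forward from the initial values:
t_4 = -4, t_5 = -2, t_6 = -6, …, t_{11} = -8, t_{12} = -12, t_{13} = -10, t_{14} = -14.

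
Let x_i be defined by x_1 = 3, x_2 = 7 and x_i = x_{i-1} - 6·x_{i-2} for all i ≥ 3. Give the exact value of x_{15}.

978109

Compute successive terms:
x_3 = -11  x_4 = -53  x_5 = 13  …  x_{12} = -16229  x_{13} = -176147  x_{14} = -78773  x_{15} = 978109.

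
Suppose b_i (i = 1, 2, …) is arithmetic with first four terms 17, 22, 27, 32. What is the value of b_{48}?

252

Common difference d = 5.
b_i = 17 + (i - 1)·5.
b_{48} = 17 + 47·5 = 252.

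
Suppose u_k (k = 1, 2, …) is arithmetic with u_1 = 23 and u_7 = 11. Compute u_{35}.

Common difference d = (11 - 23) / (7 - 1) = -2.
u_k = 23 + (k - 1)·(-2).
u_{35} = 23 + 34·(-2) = -45.

-45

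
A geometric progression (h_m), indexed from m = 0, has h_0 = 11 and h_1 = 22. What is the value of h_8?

2816

Common ratio r = 2.
h_m = 11·2^(m-0).
h_8 = 11·2^8 = 2816.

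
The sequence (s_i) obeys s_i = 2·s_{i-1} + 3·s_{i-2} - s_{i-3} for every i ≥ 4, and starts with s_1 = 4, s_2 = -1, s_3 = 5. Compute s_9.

s_4 = 3  s_5 = 22  s_6 = 48  s_7 = 159  s_8 = 440  s_9 = 1309.

1309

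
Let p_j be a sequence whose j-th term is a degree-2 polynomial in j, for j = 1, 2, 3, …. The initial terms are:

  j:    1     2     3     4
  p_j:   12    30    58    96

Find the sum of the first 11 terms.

2772

1st diffs: 18, 28, 38.
2nd diffs: 10, 10 (constant).
So p_j = 5j^2 + 3j + 4.
Continuing: …, 144, 202, 270, 348, …, p_{11} = 642.
Summing j = 1..11 (11 terms) gives 2772.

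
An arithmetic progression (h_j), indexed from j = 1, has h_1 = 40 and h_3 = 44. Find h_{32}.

Common difference d = (44 - 40) / (3 - 1) = 2.
h_j = 40 + (j - 1)·2.
h_{32} = 40 + 31·2 = 102.

102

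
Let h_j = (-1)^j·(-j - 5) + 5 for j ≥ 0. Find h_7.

17

(-1)^7 = -1; -j - 5 at j=7 is -12; so h_7 = 17.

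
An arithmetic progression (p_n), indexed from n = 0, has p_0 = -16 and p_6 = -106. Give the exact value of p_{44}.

-676

Common difference d = (-106 - (-16)) / (6 - 0) = -15.
p_n = -16 + (n - 0)·(-15).
p_{44} = -16 + 44·(-15) = -676.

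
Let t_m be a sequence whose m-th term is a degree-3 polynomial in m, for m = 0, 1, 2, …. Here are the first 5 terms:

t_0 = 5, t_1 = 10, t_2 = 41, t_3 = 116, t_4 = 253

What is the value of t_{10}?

3385

1st diffs: 5, 31, 75, 137.
2nd diffs: 26, 44, 62.
3rd diffs: 18, 18 (constant).
So t_m = 3m^3 + 4m^2 - 2m + 5.
Evaluating at m = 10 gives t_{10} = 3385.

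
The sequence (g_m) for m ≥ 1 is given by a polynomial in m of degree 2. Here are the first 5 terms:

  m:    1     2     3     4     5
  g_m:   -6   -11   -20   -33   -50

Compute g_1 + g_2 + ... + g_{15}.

1st diffs: -5, -9, -13, -17.
2nd diffs: -4, -4, -4 (constant).
Newton forward-difference form: g_m = -6 + (-5)·C(m-1,1) + (-4)·C(m-1,2).
Continuing: …, -71, -96, -125, -158, …, g_{15} = -440.
Summing m = 1..15 (15 terms) gives -2435.

-2435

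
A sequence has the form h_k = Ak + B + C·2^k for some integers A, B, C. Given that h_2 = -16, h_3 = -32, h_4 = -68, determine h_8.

Plug in k = 2, 3, 4: 2A + B + 4C = -16; 3A + B + 8C = -32; 4A + B + 16C = -68.
Subtracting the first from the second: A + 4C = -16.
Subtracting the second from the third: A + 8C = -36.
Solving: C = -5, A = 4, then B = -4.
Therefore h_8 = 32 + (-4) + (-5)·256 = -1252.

-1252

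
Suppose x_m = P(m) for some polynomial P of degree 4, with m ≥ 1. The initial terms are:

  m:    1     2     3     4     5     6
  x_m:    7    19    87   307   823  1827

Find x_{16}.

1st diffs: 12, 68, 220, 516, 1004.
2nd diffs: 56, 152, 296, 488.
3rd diffs: 96, 144, 192.
4th diffs: 48, 48 (constant).
Newton forward-difference form: x_m = 7 + 12·C(m-1,1) + 56·C(m-1,2) + 96·C(m-1,3) + 48·C(m-1,4).
At m = 16: m-1 = 15, so x_{16} = 7 + 180 + 5880 + 43680 + 65520 = 115267.

115267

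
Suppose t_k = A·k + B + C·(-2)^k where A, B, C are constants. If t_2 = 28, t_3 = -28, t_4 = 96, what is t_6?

344

The three given values yield: 2A + B + 4C = 28; 3A + B - 8C = -28; 4A + B + 16C = 96.
Subtracting the first from the second: A - 12C = -56.
Subtracting the second from the third: A + 24C = 124.
Solving: C = 5, A = 4, then B = 0.
So t_k = 4·k + 0 + 5·(-2)^k; at k=6 this is 344.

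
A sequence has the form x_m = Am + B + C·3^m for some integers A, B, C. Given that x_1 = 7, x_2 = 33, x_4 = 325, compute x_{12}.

2125781

Plug in m = 1, 2, 4: A + B + 3C = 7; 2A + B + 9C = 33; 4A + B + 81C = 325.
Subtracting the first from the second: A + 6C = 26.
Subtracting the second from the third: 2A + 72C = 292.
Solving: C = 4, A = 2, then B = -7.
Therefore x_{12} = 24 + (-7) + 4·531441 = 2125781.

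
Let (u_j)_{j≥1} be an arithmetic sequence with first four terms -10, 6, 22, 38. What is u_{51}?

790

Common difference d = 16.
u_j = -10 + (j - 1)·16.
u_{51} = -10 + 50·16 = 790.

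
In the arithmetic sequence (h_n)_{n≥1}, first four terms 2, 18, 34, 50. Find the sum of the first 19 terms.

2774

Common difference d = 16.
h_n = 2 + (n - 1)·16.
h_{19} = 290; S = 19·(2 + 290)/2 = 2774.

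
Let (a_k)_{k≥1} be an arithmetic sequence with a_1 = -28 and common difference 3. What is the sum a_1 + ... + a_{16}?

-88

a_k = -28 + (k - 1)·3.
a_{16} = 17; S = 16·(-28 + 17)/2 = -88.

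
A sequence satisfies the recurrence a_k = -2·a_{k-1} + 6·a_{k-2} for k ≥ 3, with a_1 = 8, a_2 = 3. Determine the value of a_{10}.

Compute successive terms:
a_3 = 42;  a_4 = -66;  a_5 = 384;  a_6 = -1164;  a_7 = 4632;  a_8 = -16248;  a_9 = 60288;  a_{10} = -218064.

-218064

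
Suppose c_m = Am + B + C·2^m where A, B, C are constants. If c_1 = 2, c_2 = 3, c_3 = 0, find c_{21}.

The three given values yield: A + B + 2C = 2; 2A + B + 4C = 3; 3A + B + 8C = 0.
Subtracting the first from the second: A + 2C = 1.
Subtracting the second from the third: A + 4C = -3.
Solving: C = -2, A = 5, then B = 1.
Therefore c_{21} = 105 + 1 + (-2)·2097152 = -4194198.

-4194198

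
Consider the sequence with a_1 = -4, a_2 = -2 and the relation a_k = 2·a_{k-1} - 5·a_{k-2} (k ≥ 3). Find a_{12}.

Iterate the recurrence:
a_3 = 16, a_4 = 42, a_5 = 4, a_6 = -202, a_7 = -424, a_8 = 162, a_9 = 2444, a_{10} = 4078, a_{11} = -4064, a_{12} = -28518.

-28518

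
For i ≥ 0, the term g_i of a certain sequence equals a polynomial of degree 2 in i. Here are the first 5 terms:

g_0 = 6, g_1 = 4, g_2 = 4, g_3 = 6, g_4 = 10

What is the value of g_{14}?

160

1st diffs: -2, 0, 2, 4.
2nd diffs: 2, 2, 2 (constant).
Newton forward-difference form: g_i = 6 + (-2)·C(i,1) + 2·C(i,2).
At i = 14: i = 14, so g_{14} = 6 - 28 + 182 = 160.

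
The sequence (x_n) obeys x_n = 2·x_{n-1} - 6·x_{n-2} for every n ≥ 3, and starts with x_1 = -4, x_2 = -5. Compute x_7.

-760

x_3 = 14, x_4 = 58, x_5 = 32, x_6 = -284, x_7 = -760.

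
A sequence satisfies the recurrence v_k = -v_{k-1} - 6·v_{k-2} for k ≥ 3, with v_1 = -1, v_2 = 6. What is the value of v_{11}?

-19404

Step forward from the initial values:
v_3 = 0;  v_4 = -36;  v_5 = 36;  v_6 = 180;  v_7 = -396;  v_8 = -684;  v_9 = 3060;  v_{10} = 1044;  v_{11} = -19404.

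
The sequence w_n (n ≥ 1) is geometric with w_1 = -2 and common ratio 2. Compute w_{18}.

-262144

w_n = (-2)·2^(n-1).
w_{18} = (-2)·2^17 = -262144.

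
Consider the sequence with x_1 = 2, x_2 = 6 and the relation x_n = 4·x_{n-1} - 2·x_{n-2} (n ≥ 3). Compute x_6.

Compute successive terms:
x_3 = 20;  x_4 = 68;  x_5 = 232;  x_6 = 792.

792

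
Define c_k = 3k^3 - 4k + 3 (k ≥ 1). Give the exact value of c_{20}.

23923

c_{20} = 3·20^3 - 4·20 + 3 = 23923.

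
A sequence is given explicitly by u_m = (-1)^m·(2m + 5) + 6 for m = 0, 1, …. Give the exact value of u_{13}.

-25

(-1)^13 = -1; 2m + 5 at m=13 is 31; so u_{13} = -25.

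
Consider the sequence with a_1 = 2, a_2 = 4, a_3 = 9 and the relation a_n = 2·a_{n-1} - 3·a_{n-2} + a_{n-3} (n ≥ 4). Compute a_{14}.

a_4 = 8  a_5 = -7  a_6 = -29  …  a_{11} = -66  a_{12} = -357  a_{13} = -407  a_{14} = 191.

191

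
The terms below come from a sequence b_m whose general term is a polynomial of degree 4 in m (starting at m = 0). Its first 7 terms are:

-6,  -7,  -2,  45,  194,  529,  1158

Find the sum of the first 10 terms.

14223

1st diffs: -1, 5, 47, 149, 335, 629.
2nd diffs: 6, 42, 102, 186, 294.
3rd diffs: 36, 60, 84, 108.
4th diffs: 24, 24, 24 (constant).
Newton forward-difference form: b_m = -6 + (-1)·C(m,1) + 6·C(m,2) + 36·C(m,3) + 24·C(m,4).
Continuing: 2213, 3850, 6249.
Summing m = 0..9 (10 terms) gives 14223.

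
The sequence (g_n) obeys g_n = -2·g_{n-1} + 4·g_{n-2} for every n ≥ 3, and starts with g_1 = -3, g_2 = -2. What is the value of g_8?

Compute successive terms:
g_3 = -8;  g_4 = 8;  g_5 = -48;  g_6 = 128;  g_7 = -448;  g_8 = 1408.

1408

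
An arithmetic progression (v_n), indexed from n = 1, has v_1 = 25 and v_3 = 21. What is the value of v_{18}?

Common difference d = (21 - 25) / (3 - 1) = -2.
v_n = 25 + (n - 1)·(-2).
v_{18} = 25 + 17·(-2) = -9.

-9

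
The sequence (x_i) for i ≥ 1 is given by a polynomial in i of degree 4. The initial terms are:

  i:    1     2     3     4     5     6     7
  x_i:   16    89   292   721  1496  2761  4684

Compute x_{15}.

71836

1st diffs: 73, 203, 429, 775, 1265, 1923.
2nd diffs: 130, 226, 346, 490, 658.
3rd diffs: 96, 120, 144, 168.
4th diffs: 24, 24, 24 (constant).
Newton forward-difference form: x_i = 16 + 73·C(i-1,1) + 130·C(i-1,2) + 96·C(i-1,3) + 24·C(i-1,4).
At i = 15: i-1 = 14, so x_{15} = 16 + 1022 + 11830 + 34944 + 24024 = 71836.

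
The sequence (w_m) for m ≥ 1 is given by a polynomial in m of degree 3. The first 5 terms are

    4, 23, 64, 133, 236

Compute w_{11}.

1904

1st diffs: 19, 41, 69, 103.
2nd diffs: 22, 28, 34.
3rd diffs: 6, 6 (constant).
Newton forward-difference form: w_m = 4 + 19·C(m-1,1) + 22·C(m-1,2) + 6·C(m-1,3).
At m = 11: m-1 = 10, so w_{11} = 4 + 190 + 990 + 720 = 1904.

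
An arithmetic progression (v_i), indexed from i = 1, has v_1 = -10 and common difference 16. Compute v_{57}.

886

v_i = -10 + (i - 1)·16.
v_{57} = -10 + 56·16 = 886.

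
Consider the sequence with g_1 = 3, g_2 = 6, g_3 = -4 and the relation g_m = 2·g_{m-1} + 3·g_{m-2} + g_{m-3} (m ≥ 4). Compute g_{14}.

Step forward from the initial values:
g_4 = 13, g_5 = 20, g_6 = 75, …, g_{11} = 20165, g_{12} = 62100, g_{13} = 191243, g_{14} = 588951.

588951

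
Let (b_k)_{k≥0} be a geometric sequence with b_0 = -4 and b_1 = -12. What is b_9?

Common ratio r = 3.
b_k = (-4)·3^(k-0).
b_9 = (-4)·3^9 = -78732.

-78732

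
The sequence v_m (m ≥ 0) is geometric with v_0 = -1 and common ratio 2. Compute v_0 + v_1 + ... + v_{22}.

-8388607

v_m = (-1)·2^(m-0).
S = (-1)·(2^23 - 1)/(2 - 1) = (-1)·(8388608 - 1)/(1) = -8388607.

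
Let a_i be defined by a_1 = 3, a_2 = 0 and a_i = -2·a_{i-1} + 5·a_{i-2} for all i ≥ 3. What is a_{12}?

Applying the relation repeatedly:
a_3 = 15  a_4 = -30  a_5 = 135  a_6 = -420  a_7 = 1515  a_8 = -5130  a_9 = 17835  a_{10} = -61320  a_{11} = 211815  a_{12} = -730230.

-730230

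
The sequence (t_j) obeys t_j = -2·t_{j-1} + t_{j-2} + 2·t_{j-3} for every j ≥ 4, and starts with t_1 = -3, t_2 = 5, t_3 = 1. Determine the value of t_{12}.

t_4 = -3;  t_5 = 17;  t_6 = -35;  t_7 = 81;  t_8 = -163;  t_9 = 337;  t_{10} = -675;  t_{11} = 1361;  t_{12} = -2723.

-2723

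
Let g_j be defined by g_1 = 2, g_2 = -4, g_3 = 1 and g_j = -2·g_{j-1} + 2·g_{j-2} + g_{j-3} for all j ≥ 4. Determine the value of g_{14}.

-90868

g_4 = -8  g_5 = 14  g_6 = -43  …  g_{11} = 5062  g_{12} = -13259  g_{13} = 34706  g_{14} = -90868.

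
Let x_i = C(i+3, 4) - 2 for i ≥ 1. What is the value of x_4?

C(7, 4) = 35, so x_4 = 33.

33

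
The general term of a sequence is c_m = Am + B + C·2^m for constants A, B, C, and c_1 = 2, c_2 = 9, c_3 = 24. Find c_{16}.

The three given values yield: A + B + 2C = 2; 2A + B + 4C = 9; 3A + B + 8C = 24.
Subtracting the first from the second: A + 2C = 7.
Subtracting the second from the third: A + 4C = 15.
Solving: C = 4, A = -1, then B = -5.
Therefore c_{16} = -16 + (-5) + 4·65536 = 262123.

262123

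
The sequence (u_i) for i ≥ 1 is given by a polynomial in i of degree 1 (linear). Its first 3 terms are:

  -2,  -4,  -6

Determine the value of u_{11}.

1st diffs: -2, -2 (constant).
So u_i = -2i.
Evaluating at i = 11 gives u_{11} = -22.

-22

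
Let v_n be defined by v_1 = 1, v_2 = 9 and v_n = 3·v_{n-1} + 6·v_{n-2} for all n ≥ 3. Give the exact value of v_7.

12609

Applying the relation repeatedly:
v_3 = 33; v_4 = 153; v_5 = 657; v_6 = 2889; v_7 = 12609.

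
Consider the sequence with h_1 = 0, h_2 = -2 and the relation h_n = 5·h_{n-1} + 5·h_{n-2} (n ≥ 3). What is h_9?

-411250

Step forward from the initial values:
h_3 = -10  h_4 = -60  h_5 = -350  h_6 = -2050  h_7 = -12000  h_8 = -70250  h_9 = -411250.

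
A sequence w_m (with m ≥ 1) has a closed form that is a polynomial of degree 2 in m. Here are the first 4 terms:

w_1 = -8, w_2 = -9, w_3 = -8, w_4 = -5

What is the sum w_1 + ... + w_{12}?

278

1st diffs: -1, 1, 3.
2nd diffs: 2, 2 (constant).
Newton forward-difference form: w_m = -8 + (-1)·C(m-1,1) + 2·C(m-1,2).
Continuing: …, 0, 7, 16, 27, …, w_{12} = 91.
Summing m = 1..12 (12 terms) gives 278.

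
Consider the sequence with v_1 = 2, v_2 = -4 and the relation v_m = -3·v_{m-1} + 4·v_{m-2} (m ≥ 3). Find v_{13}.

20132660

v_3 = 20  v_4 = -76  v_5 = 308  …  v_{10} = -314572  v_{11} = 1258292  v_{12} = -5033164  v_{13} = 20132660.
(Characteristic roots are 1 and -4.)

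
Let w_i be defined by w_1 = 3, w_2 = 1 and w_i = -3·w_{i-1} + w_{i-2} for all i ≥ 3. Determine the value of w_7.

-33

w_3 = 0;  w_4 = 1;  w_5 = -3;  w_6 = 10;  w_7 = -33.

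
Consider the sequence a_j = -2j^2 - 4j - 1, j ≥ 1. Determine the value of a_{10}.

-241

a_{10} = -2·10^2 - 4·10 - 1 = -241.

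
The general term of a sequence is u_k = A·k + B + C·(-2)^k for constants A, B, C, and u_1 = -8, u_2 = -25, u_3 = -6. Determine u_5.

At k = 1, 2, 3: A + B - 2C = -8; 2A + B + 4C = -25; 3A + B - 8C = -6.
Subtracting the first from the second: A + 6C = -17.
Subtracting the second from the third: A - 12C = 19.
Solving: C = -2, A = -5, then B = -7.
Therefore u_5 = -25 + (-7) + (-2)·(-32) = 32.

32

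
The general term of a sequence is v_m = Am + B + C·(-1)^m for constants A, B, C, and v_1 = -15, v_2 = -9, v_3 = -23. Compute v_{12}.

-49

The three given values yield: A + B - C = -15; 2A + B + C = -9; 3A + B - C = -23.
Subtracting the first from the second: A + 2C = 6.
Subtracting the second from the third: A - 2C = -14.
Solving: C = 5, A = -4, then B = -6.
Hence v_{12} = -4·12 + (-6) + 5·1 = -49.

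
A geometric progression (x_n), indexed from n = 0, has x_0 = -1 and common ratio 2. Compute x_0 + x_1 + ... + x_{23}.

-16777215

x_n = (-1)·2^(n-0).
S = (-1)·(2^24 - 1)/(2 - 1) = (-1)·(16777216 - 1)/(1) = -16777215.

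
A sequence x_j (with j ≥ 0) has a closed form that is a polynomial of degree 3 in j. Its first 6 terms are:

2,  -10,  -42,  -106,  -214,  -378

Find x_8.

-1326

1st diffs: -12, -32, -64, -108, -164.
2nd diffs: -20, -32, -44, -56.
3rd diffs: -12, -12, -12 (constant).
Newton forward-difference form: x_j = 2 + (-12)·C(j,1) + (-20)·C(j,2) + (-12)·C(j,3).
At j = 8: j = 8, so x_8 = 2 - 96 - 560 - 672 = -1326.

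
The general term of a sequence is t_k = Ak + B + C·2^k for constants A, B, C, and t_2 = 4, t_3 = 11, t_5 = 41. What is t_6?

76

At k = 2, 3, 5: 2A + B + 4C = 4; 3A + B + 8C = 11; 5A + B + 32C = 41.
Subtracting the first from the second: A + 4C = 7.
Subtracting the second from the third: 2A + 24C = 30.
Solving: C = 1, A = 3, then B = -6.
So t_k = 3·k + (-6) + 1·2^k; at k=6 this is 76.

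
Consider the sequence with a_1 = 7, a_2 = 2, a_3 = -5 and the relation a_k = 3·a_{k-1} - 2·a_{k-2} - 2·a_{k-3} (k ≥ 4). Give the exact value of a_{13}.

Iterate the recurrence:
a_4 = -33;  a_5 = -93;  a_6 = -203;  a_7 = -357;  a_8 = -479;  a_9 = -317;  a_{10} = 721;  a_{11} = 3755;  a_{12} = 10457;  a_{13} = 22419.

22419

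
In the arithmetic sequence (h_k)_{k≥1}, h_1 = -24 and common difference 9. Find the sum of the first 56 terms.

h_k = -24 + (k - 1)·9.
h_{56} = 471; S = 56·(-24 + 471)/2 = 12516.

12516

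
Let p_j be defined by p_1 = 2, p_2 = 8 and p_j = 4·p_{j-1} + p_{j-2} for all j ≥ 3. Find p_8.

46368

Step forward from the initial values:
p_3 = 34;  p_4 = 144;  p_5 = 610;  p_6 = 2584;  p_7 = 10946;  p_8 = 46368.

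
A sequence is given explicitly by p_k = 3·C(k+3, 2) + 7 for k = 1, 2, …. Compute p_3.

C(6, 2) = 15, so p_3 = 52.

52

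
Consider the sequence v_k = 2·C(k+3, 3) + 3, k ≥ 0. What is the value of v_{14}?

1363

C(17, 3) = 680, so v_{14} = 1363.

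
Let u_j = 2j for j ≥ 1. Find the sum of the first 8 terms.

Over j = 1..8: Σj = 36.
Total = (2)·36 = 72.

72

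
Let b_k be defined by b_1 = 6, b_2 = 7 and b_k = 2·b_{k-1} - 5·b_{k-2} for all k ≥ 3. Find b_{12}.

37493

Step forward from the initial values:
b_3 = -16; b_4 = -67; b_5 = -54; b_6 = 227; b_7 = 724; b_8 = 313; b_9 = -2994; b_{10} = -7553; b_{11} = -136; b_{12} = 37493.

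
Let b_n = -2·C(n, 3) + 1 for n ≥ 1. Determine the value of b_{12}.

-439

C(12, 3) = 220, so b_{12} = -439.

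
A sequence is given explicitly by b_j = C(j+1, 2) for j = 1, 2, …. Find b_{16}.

136

C(17, 2) = 136, so b_{16} = 136.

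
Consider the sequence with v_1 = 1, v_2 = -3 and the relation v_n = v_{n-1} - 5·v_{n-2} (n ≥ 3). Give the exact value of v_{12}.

-13148

Compute successive terms:
v_3 = -8; v_4 = 7; v_5 = 47; v_6 = 12; v_7 = -223; v_8 = -283; v_9 = 832; v_{10} = 2247; v_{11} = -1913; v_{12} = -13148.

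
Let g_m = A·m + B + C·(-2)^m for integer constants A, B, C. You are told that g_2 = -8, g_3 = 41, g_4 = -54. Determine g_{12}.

-16366

At m = 2, 3, 4: 2A + B + 4C = -8; 3A + B - 8C = 41; 4A + B + 16C = -54.
Subtracting the first from the second: A - 12C = 49.
Subtracting the second from the third: A + 24C = -95.
Solving: C = -4, A = 1, then B = 6.
So g_m = 1·m + 6 + (-4)·(-2)^m; at m=12 this is -16366.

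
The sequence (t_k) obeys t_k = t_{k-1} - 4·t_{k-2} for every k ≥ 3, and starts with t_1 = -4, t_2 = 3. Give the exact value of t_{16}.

-11753

Iterate the recurrence:
t_3 = 19;  t_4 = 7;  t_5 = -69;  …;  t_{13} = 15131;  t_{14} = -16257;  t_{15} = -76781;  t_{16} = -11753.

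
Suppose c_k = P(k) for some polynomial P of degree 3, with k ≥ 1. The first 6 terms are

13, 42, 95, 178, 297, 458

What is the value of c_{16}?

5698

1st diffs: 29, 53, 83, 119, 161.
2nd diffs: 24, 30, 36, 42.
3rd diffs: 6, 6, 6 (constant).
Newton forward-difference form: c_k = 13 + 29·C(k-1,1) + 24·C(k-1,2) + 6·C(k-1,3).
At k = 16: k-1 = 15, so c_{16} = 13 + 435 + 2520 + 2730 = 5698.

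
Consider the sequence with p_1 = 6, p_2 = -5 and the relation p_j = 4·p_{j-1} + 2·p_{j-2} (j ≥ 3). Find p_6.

-820

Applying the relation repeatedly:
p_3 = -8;  p_4 = -42;  p_5 = -184;  p_6 = -820.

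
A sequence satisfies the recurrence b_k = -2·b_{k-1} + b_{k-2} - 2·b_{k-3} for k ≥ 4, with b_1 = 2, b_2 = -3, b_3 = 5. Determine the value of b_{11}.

15649

Applying the relation repeatedly:
b_4 = -17  b_5 = 45  b_6 = -117  b_7 = 313  b_8 = -833  b_9 = 2213  b_{10} = -5885  b_{11} = 15649.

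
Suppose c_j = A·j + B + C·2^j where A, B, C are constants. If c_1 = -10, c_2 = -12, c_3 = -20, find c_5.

-84

At j = 1, 2, 3: A + B + 2C = -10; 2A + B + 4C = -12; 3A + B + 8C = -20.
Subtracting the first from the second: A + 2C = -2.
Subtracting the second from the third: A + 4C = -8.
Solving: C = -3, A = 4, then B = -8.
Hence c_5 = 4·5 + (-8) + (-3)·32 = -84.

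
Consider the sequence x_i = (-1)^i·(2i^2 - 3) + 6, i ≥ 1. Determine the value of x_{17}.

(-1)^17 = -1; 2i^2 - 3 at i=17 is 575; so x_{17} = -569.

-569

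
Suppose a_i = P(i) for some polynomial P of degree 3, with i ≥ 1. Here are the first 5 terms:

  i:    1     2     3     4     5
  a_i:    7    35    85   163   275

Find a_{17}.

1st diffs: 28, 50, 78, 112.
2nd diffs: 22, 28, 34.
3rd diffs: 6, 6 (constant).
Newton forward-difference form: a_i = 7 + 28·C(i-1,1) + 22·C(i-1,2) + 6·C(i-1,3).
At i = 17: i-1 = 16, so a_{17} = 7 + 448 + 2640 + 3360 = 6455.

6455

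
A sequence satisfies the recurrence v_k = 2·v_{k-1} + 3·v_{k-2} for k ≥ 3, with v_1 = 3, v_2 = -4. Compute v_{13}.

v_3 = 1; v_4 = -10; v_5 = -17; …; v_{10} = -4924; v_{11} = -14759; v_{12} = -44290; v_{13} = -132857.
(Characteristic roots are 3 and -1.)

-132857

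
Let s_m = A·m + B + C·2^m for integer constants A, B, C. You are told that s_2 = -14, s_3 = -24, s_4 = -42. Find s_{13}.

Write the equations: 2A + B + 4C = -14; 3A + B + 8C = -24; 4A + B + 16C = -42.
Subtracting the first from the second: A + 4C = -10.
Subtracting the second from the third: A + 8C = -18.
Solving: C = -2, A = -2, then B = -2.
Hence s_{13} = -2·13 + (-2) + (-2)·8192 = -16412.

-16412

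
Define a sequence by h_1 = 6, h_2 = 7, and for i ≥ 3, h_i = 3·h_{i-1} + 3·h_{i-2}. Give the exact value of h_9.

Applying the relation repeatedly:
h_3 = 39  h_4 = 138  h_5 = 531  h_6 = 2007  h_7 = 7614  h_8 = 28863  h_9 = 109431.

109431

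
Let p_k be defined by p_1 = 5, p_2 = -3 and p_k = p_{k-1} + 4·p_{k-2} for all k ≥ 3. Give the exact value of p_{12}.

35813

p_3 = 17;  p_4 = 5;  p_5 = 73;  p_6 = 93;  p_7 = 385;  p_8 = 757;  p_9 = 2297;  p_{10} = 5325;  p_{11} = 14513;  p_{12} = 35813.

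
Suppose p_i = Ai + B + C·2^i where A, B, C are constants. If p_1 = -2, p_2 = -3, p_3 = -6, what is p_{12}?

-4085

The three given values yield: A + B + 2C = -2; 2A + B + 4C = -3; 3A + B + 8C = -6.
Subtracting the first from the second: A + 2C = -1.
Subtracting the second from the third: A + 4C = -3.
Solving: C = -1, A = 1, then B = -1.
So p_i = 1·i + (-1) + (-1)·2^i; at i=12 this is -4085.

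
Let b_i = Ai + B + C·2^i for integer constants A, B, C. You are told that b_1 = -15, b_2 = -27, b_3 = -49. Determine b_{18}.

Write the equations: A + B + 2C = -15; 2A + B + 4C = -27; 3A + B + 8C = -49.
Subtracting the first from the second: A + 2C = -12.
Subtracting the second from the third: A + 4C = -22.
Solving: C = -5, A = -2, then B = -3.
Therefore b_{18} = -36 + (-3) + (-5)·262144 = -1310759.

-1310759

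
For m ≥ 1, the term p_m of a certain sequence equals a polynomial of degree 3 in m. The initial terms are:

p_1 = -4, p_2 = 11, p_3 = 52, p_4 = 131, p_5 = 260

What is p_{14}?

1st diffs: 15, 41, 79, 129.
2nd diffs: 26, 38, 50.
3rd diffs: 12, 12 (constant).
Newton forward-difference form: p_m = -4 + 15·C(m-1,1) + 26·C(m-1,2) + 12·C(m-1,3).
At m = 14: m-1 = 13, so p_{14} = -4 + 195 + 2028 + 3432 = 5651.

5651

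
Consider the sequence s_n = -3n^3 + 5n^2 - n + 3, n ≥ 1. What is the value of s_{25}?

-43772

s_{25} = -3·25^3 + 5·25^2 - 1·25 + 3 = -43772.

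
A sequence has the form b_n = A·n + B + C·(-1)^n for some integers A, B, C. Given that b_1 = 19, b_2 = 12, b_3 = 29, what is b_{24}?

122

Plug in n = 1, 2, 3: A + B - C = 19; 2A + B + C = 12; 3A + B - C = 29.
Subtracting the first from the second: A + 2C = -7.
Subtracting the second from the third: A - 2C = 17.
Solving: C = -6, A = 5, then B = 8.
Hence b_{24} = 5·24 + 8 + (-6)·1 = 122.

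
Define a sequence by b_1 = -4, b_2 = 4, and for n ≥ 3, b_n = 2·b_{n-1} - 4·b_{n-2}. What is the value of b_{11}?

-2048

Iterate the recurrence:
b_3 = 24;  b_4 = 32;  b_5 = -32;  b_6 = -192;  b_7 = -256;  b_8 = 256;  b_9 = 1536;  b_{10} = 2048;  b_{11} = -2048.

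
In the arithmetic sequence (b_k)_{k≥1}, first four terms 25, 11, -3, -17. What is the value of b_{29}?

Common difference d = -14.
b_k = 25 + (k - 1)·(-14).
b_{29} = 25 + 28·(-14) = -367.

-367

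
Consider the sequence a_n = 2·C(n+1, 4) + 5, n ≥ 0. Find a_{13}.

C(14, 4) = 1001, so a_{13} = 2007.

2007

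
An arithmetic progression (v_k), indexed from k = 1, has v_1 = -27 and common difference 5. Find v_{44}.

v_k = -27 + (k - 1)·5.
v_{44} = -27 + 43·5 = 188.

188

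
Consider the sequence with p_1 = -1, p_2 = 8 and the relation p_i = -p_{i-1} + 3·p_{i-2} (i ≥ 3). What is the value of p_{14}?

Step forward from the initial values:
p_3 = -11; p_4 = 35; p_5 = -68; …; p_{11} = -10796; p_{12} = 24941; p_{13} = -57329; p_{14} = 132152.

132152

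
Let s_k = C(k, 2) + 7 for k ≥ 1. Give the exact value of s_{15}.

112

C(15, 2) = 105, so s_{15} = 112.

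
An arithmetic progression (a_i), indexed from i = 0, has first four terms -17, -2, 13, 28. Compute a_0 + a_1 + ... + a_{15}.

1528

Common difference d = 15.
a_i = -17 + (i - 0)·15.
a_{15} = 208; S = 16·(-17 + 208)/2 = 1528.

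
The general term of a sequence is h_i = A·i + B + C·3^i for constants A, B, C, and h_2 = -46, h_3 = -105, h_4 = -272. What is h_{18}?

The three given values yield: 2A + B + 9C = -46; 3A + B + 27C = -105; 4A + B + 81C = -272.
Subtracting the first from the second: A + 18C = -59.
Subtracting the second from the third: A + 54C = -167.
Solving: C = -3, A = -5, then B = -9.
Hence h_{18} = -5·18 + (-9) + (-3)·387420489 = -1162261566.

-1162261566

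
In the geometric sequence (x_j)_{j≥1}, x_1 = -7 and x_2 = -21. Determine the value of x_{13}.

-3720087

Common ratio r = 3.
x_j = (-7)·3^(j-1).
x_{13} = (-7)·3^12 = -3720087.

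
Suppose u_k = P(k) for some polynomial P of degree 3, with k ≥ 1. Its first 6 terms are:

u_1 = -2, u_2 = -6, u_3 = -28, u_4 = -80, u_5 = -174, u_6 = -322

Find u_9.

-1210

1st diffs: -4, -22, -52, -94, -148.
2nd diffs: -18, -30, -42, -54.
3rd diffs: -12, -12, -12 (constant).
Newton forward-difference form: u_k = -2 + (-4)·C(k-1,1) + (-18)·C(k-1,2) + (-12)·C(k-1,3).
At k = 9: k-1 = 8, so u_9 = -2 - 32 - 504 - 672 = -1210.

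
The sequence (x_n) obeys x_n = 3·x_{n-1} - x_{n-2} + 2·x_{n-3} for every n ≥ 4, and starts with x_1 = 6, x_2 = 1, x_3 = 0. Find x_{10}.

6559

Compute successive terms:
x_4 = 11; x_5 = 35; x_6 = 94; x_7 = 269; x_8 = 783; x_9 = 2268; x_{10} = 6559.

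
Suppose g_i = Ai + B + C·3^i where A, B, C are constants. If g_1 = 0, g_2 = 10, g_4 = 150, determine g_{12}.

1062854

Write the equations: A + B + 3C = 0; 2A + B + 9C = 10; 4A + B + 81C = 150.
Subtracting the first from the second: A + 6C = 10.
Subtracting the second from the third: 2A + 72C = 140.
Solving: C = 2, A = -2, then B = -4.
So g_i = -2·i + (-4) + 2·3^i; at i=12 this is 1062854.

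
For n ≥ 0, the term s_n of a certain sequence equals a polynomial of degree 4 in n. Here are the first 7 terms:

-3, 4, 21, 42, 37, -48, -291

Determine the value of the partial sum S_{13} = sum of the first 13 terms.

-31811

1st diffs: 7, 17, 21, -5, -85, -243.
2nd diffs: 10, 4, -26, -80, -158.
3rd diffs: -6, -30, -54, -78.
4th diffs: -24, -24, -24 (constant).
So s_n = -n^4 + 5n^3 - 3n^2 + 6n - 3.
Continuing: …, -794, -1683, -3108, -5243, …, s_{12} = -12459.
Summing n = 0..12 (13 terms) gives -31811.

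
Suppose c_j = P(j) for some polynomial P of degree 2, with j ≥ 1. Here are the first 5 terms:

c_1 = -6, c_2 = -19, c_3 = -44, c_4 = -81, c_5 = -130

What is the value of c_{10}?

-555

1st diffs: -13, -25, -37, -49.
2nd diffs: -12, -12, -12 (constant).
Newton forward-difference form: c_j = -6 + (-13)·C(j-1,1) + (-12)·C(j-1,2).
At j = 10: j-1 = 9, so c_{10} = -6 - 117 - 432 = -555.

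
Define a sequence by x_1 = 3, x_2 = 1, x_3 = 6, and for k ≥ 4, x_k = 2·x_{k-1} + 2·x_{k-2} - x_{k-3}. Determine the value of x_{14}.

183601

x_4 = 11  x_5 = 33  x_6 = 82  …  x_{11} = 10233  x_{12} = 26786  x_{13} = 70131  x_{14} = 183601.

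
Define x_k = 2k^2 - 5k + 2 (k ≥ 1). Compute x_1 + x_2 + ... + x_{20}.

Over k = 1..20: Σk = 210, Σk² = 2870.
Total = (2)·2870 + (-5)·210 + (2)·20 = 4730.

4730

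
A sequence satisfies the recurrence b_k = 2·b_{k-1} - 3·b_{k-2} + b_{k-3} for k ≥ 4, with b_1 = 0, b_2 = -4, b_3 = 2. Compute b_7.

Compute successive terms:
b_4 = 16, b_5 = 22, b_6 = -2, b_7 = -54.

-54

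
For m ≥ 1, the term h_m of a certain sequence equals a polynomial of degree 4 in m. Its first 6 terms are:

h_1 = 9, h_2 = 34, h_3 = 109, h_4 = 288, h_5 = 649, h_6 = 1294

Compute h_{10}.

1st diffs: 25, 75, 179, 361, 645.
2nd diffs: 50, 104, 182, 284.
3rd diffs: 54, 78, 102.
4th diffs: 24, 24 (constant).
Newton forward-difference form: h_m = 9 + 25·C(m-1,1) + 50·C(m-1,2) + 54·C(m-1,3) + 24·C(m-1,4).
At m = 10: m-1 = 9, so h_{10} = 9 + 225 + 1800 + 4536 + 3024 = 9594.

9594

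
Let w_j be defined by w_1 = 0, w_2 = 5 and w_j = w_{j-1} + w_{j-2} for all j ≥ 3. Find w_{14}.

Step forward from the initial values:
w_3 = 5, w_4 = 10, w_5 = 15, …, w_{11} = 275, w_{12} = 445, w_{13} = 720, w_{14} = 1165.

1165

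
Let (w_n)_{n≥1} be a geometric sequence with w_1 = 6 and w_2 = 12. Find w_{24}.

50331648

Common ratio r = 2.
w_n = 6·2^(n-1).
w_{24} = 6·2^23 = 50331648.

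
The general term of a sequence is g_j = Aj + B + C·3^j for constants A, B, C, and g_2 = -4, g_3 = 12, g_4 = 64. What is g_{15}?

Plug in j = 2, 3, 4: 2A + B + 9C = -4; 3A + B + 27C = 12; 4A + B + 81C = 64.
Subtracting the first from the second: A + 18C = 16.
Subtracting the second from the third: A + 54C = 52.
Solving: C = 1, A = -2, then B = -9.
Therefore g_{15} = -30 + (-9) + 1·14348907 = 14348868.

14348868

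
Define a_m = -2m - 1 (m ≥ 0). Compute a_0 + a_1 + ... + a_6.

-49

Over m = 0..6: Σm = 21.
Total = (-2)·21 + (-1)·7 = -49.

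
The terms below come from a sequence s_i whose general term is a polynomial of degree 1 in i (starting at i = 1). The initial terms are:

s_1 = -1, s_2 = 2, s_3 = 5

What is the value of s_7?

17

1st diffs: 3, 3 (constant).
So s_i = 3i - 4.
Evaluating at i = 7 gives s_7 = 17.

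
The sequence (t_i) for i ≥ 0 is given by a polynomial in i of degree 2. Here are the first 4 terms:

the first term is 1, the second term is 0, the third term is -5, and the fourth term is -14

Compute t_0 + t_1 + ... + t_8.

-363

1st diffs: -1, -5, -9.
2nd diffs: -4, -4 (constant).
So t_i = -2i^2 + i + 1.
Continuing: …, -27, -44, -65, -90, …, t_8 = -119.
Summing i = 0..8 (9 terms) gives -363.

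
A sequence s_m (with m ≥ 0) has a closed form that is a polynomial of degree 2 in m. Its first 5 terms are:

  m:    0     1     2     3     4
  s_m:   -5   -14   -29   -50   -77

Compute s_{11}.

1st diffs: -9, -15, -21, -27.
2nd diffs: -6, -6, -6 (constant).
So s_m = -3m^2 - 6m - 5.
Evaluating at m = 11 gives s_{11} = -434.

-434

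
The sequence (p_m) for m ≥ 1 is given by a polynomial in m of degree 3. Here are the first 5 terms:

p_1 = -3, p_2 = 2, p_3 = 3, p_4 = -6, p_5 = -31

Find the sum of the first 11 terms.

-2398

1st diffs: 5, 1, -9, -25.
2nd diffs: -4, -10, -16.
3rd diffs: -6, -6 (constant).
Newton forward-difference form: p_m = -3 + 5·C(m-1,1) + (-4)·C(m-1,2) + (-6)·C(m-1,3).
Continuing: …, -78, -153, -262, -411, …, p_{11} = -853.
Summing m = 1..11 (11 terms) gives -2398.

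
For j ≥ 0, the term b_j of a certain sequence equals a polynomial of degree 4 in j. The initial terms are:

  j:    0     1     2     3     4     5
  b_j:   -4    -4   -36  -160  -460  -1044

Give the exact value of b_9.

1st diffs: 0, -32, -124, -300, -584.
2nd diffs: -32, -92, -176, -284.
3rd diffs: -60, -84, -108.
4th diffs: -24, -24 (constant).
So b_j = -j^4 - 4j^3 + 3j^2 + 2j - 4.
Evaluating at j = 9 gives b_9 = -9220.

-9220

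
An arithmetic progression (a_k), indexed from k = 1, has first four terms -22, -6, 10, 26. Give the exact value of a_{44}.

666

Common difference d = 16.
a_k = -22 + (k - 1)·16.
a_{44} = -22 + 43·16 = 666.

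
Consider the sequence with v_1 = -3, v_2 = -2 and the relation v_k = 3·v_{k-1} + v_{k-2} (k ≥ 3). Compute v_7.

v_3 = -9  v_4 = -29  v_5 = -96  v_6 = -317  v_7 = -1047.

-1047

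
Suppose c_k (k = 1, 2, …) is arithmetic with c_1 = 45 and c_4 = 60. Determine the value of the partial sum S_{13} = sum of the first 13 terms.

975

Common difference d = (60 - 45) / (4 - 1) = 5.
c_k = 45 + (k - 1)·5.
c_{13} = 105; S = 13·(45 + 105)/2 = 975.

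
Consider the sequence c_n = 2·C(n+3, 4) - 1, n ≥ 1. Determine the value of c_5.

139

C(8, 4) = 70, so c_5 = 139.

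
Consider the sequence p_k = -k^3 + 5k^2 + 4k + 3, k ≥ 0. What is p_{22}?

-8137

p_{22} = -1·22^3 + 5·22^2 + 4·22 + 3 = -8137.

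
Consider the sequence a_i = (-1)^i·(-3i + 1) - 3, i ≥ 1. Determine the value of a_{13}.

(-1)^13 = -1; -3i + 1 at i=13 is -38; so a_{13} = 35.

35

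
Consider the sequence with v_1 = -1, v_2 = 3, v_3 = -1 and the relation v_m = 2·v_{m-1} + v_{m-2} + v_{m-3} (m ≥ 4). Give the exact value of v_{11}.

344

Compute successive terms:
v_4 = 0  v_5 = 2  v_6 = 3  v_7 = 8  v_8 = 21  v_9 = 53  v_{10} = 135  v_{11} = 344.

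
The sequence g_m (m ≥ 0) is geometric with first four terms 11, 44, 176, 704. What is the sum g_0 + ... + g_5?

15015

Common ratio r = 4.
g_m = 11·4^(m-0).
S = 11·(4^6 - 1)/(4 - 1) = 11·(4096 - 1)/(3) = 15015.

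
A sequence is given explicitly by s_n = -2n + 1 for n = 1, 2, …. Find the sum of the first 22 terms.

-484

Over n = 1..22: Σn = 253.
Total = (-2)·253 + (1)·22 = -484.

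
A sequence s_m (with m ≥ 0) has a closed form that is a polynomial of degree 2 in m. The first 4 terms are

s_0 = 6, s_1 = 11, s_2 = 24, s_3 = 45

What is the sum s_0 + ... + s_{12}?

1st diffs: 5, 13, 21.
2nd diffs: 8, 8 (constant).
Newton forward-difference form: s_m = 6 + 5·C(m,1) + 8·C(m,2).
Continuing: …, 74, 111, 156, 209, …, s_{12} = 594.
Summing m = 0..12 (13 terms) gives 2756.

2756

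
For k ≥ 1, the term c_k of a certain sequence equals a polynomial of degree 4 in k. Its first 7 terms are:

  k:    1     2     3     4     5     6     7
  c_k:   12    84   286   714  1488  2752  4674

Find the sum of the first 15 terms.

1st diffs: 72, 202, 428, 774, 1264, 1922.
2nd diffs: 130, 226, 346, 490, 658.
3rd diffs: 96, 120, 144, 168.
4th diffs: 24, 24, 24 (constant).
So c_k = k^4 + 6k^3 + 4k^2 + 3k - 2.
Continuing: …, 7446, 11284, 16428, 23142, …, c_{15} = 71818.
Summing k = 1..15 (15 terms) gives 270002.

270002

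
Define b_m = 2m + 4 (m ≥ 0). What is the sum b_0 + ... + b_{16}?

Over m = 0..16: Σm = 136.
Total = (2)·136 + (4)·17 = 340.

340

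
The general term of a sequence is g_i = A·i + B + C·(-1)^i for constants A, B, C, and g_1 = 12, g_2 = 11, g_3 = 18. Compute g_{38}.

Plug in i = 1, 2, 3: A + B - C = 12; 2A + B + C = 11; 3A + B - C = 18.
Subtracting the first from the second: A + 2C = -1.
Subtracting the second from the third: A - 2C = 7.
Solving: C = -2, A = 3, then B = 7.
So g_i = 3·i + 7 + (-2)·(-1)^i; at i=38 this is 119.

119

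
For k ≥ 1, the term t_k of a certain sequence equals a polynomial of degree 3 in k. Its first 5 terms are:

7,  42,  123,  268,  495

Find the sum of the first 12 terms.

21424

1st diffs: 35, 81, 145, 227.
2nd diffs: 46, 64, 82.
3rd diffs: 18, 18 (constant).
Newton forward-difference form: t_k = 7 + 35·C(k-1,1) + 46·C(k-1,2) + 18·C(k-1,3).
Continuing: …, 822, 1267, 1848, 2583, …, t_{12} = 5892.
Summing k = 1..12 (12 terms) gives 21424.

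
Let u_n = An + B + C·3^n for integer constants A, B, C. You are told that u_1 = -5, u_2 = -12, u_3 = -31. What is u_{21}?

-10460353225

Write the equations: A + B + 3C = -5; 2A + B + 9C = -12; 3A + B + 27C = -31.
Subtracting the first from the second: A + 6C = -7.
Subtracting the second from the third: A + 18C = -19.
Solving: C = -1, A = -1, then B = -1.
Hence u_{21} = -1·21 + (-1) + (-1)·10460353203 = -10460353225.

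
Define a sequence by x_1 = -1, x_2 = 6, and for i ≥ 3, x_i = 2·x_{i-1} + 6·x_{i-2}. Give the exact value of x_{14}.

16542336

Compute successive terms:
x_3 = 6; x_4 = 48; x_5 = 132; …; x_{11} = 341088; x_{12} = 1244928; x_{13} = 4536384; x_{14} = 16542336.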